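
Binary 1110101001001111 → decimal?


Positional values:
Bit 0: 1 × 2^0 = 1
Bit 1: 1 × 2^1 = 2
Bit 2: 1 × 2^2 = 4
Bit 3: 1 × 2^3 = 8
Bit 6: 1 × 2^6 = 64
Bit 9: 1 × 2^9 = 512
Bit 11: 1 × 2^11 = 2048
Bit 13: 1 × 2^13 = 8192
Bit 14: 1 × 2^14 = 16384
Bit 15: 1 × 2^15 = 32768
Sum = 1 + 2 + 4 + 8 + 64 + 512 + 2048 + 8192 + 16384 + 32768
= 59983


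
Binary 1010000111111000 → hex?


Group into 4-bit nibbles: 1010000111111000
  1010 = A
  0001 = 1
  1111 = F
  1000 = 8
= 0xA1F8


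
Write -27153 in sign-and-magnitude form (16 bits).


Sign bit: 1 (negative)
Magnitude: 27153 = 110101000010001
= 1110101000010001


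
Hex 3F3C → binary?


Each hex digit → 4 binary bits:
  3 = 0011
  F = 1111
  3 = 0011
  C = 1100
Concatenate: 0011 1111 0011 1100
= 0011111100111100


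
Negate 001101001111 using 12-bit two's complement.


Original: 001101001111
Step 1 - Invert all bits: 110010110000
Step 2 - Add 1: 110010110000 + 1
= 110010110001 (represents -847)


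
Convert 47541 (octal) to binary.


Each octal digit → 3 binary bits:
  4 = 100
  7 = 111
  5 = 101
  4 = 100
  1 = 001
Concatenate: 100 111 101 100 001
= 100111101100001


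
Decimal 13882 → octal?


Divide by 8 repeatedly:
13882 ÷ 8 = 1735 remainder 2
1735 ÷ 8 = 216 remainder 7
216 ÷ 8 = 27 remainder 0
27 ÷ 8 = 3 remainder 3
3 ÷ 8 = 0 remainder 3
Reading remainders bottom-up:
= 0o33072


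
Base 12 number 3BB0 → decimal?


Positional values (base 12):
  0 × 12^0 = 0 × 1 = 0
  B × 12^1 = 11 × 12 = 132
  B × 12^2 = 11 × 144 = 1584
  3 × 12^3 = 3 × 1728 = 5184
Sum = 0 + 132 + 1584 + 5184
= 6900


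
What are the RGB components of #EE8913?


Hex: #EE8913
R = EE₁₆ = 238
G = 89₁₆ = 137
B = 13₁₆ = 19
= RGB(238, 137, 19)


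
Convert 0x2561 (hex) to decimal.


Positional values:
Position 0: 1 × 16^0 = 1 × 1 = 1
Position 1: 6 × 16^1 = 6 × 16 = 96
Position 2: 5 × 16^2 = 5 × 256 = 1280
Position 3: 2 × 16^3 = 2 × 4096 = 8192
Sum = 1 + 96 + 1280 + 8192
= 9569


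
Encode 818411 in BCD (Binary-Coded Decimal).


Each digit → 4-bit binary:
  8 → 1000
  1 → 0001
  8 → 1000
  4 → 0100
  1 → 0001
  1 → 0001
= 1000 0001 1000 0100 0001 0001


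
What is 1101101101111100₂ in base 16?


Group into 4-bit nibbles: 1101101101111100
  1101 = D
  1011 = B
  0111 = 7
  1100 = C
= 0xDB7C


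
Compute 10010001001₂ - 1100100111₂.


Align and subtract column by column (LSB to MSB, borrowing when needed):
  10010001001
- 01100100111
  -----------
  col 0: (1 - 0 borrow-in) - 1 → 1 - 1 = 0, borrow out 0
  col 1: (0 - 0 borrow-in) - 1 → borrow from next column: (0+2) - 1 = 1, borrow out 1
  col 2: (0 - 1 borrow-in) - 1 → borrow from next column: (-1+2) - 1 = 0, borrow out 1
  col 3: (1 - 1 borrow-in) - 0 → 0 - 0 = 0, borrow out 0
  col 4: (0 - 0 borrow-in) - 0 → 0 - 0 = 0, borrow out 0
  col 5: (0 - 0 borrow-in) - 1 → borrow from next column: (0+2) - 1 = 1, borrow out 1
  col 6: (0 - 1 borrow-in) - 0 → borrow from next column: (-1+2) - 0 = 1, borrow out 1
  col 7: (1 - 1 borrow-in) - 0 → 0 - 0 = 0, borrow out 0
  col 8: (0 - 0 borrow-in) - 1 → borrow from next column: (0+2) - 1 = 1, borrow out 1
  col 9: (0 - 1 borrow-in) - 1 → borrow from next column: (-1+2) - 1 = 0, borrow out 1
  col 10: (1 - 1 borrow-in) - 0 → 0 - 0 = 0, borrow out 0
Reading bits MSB→LSB: 00101100010
Strip leading zeros: 101100010
= 101100010


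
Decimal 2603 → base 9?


Divide by 9 repeatedly:
2603 ÷ 9 = 289 remainder 2
289 ÷ 9 = 32 remainder 1
32 ÷ 9 = 3 remainder 5
3 ÷ 9 = 0 remainder 3
Reading remainders bottom-up:
= 3512


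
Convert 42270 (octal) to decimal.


Positional values:
Position 0: 0 × 8^0 = 0
Position 1: 7 × 8^1 = 56
Position 2: 2 × 8^2 = 128
Position 3: 2 × 8^3 = 1024
Position 4: 4 × 8^4 = 16384
Sum = 0 + 56 + 128 + 1024 + 16384
= 17592


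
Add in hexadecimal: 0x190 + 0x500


Align and add column by column (LSB to MSB, each column mod 16 with carry):
  0190
+ 0500
  ----
  col 0: 0(0) + 0(0) + 0 (carry in) = 0 → 0(0), carry out 0
  col 1: 9(9) + 0(0) + 0 (carry in) = 9 → 9(9), carry out 0
  col 2: 1(1) + 5(5) + 0 (carry in) = 6 → 6(6), carry out 0
  col 3: 0(0) + 0(0) + 0 (carry in) = 0 → 0(0), carry out 0
Reading digits MSB→LSB: 0690
Strip leading zeros: 690
= 0x690


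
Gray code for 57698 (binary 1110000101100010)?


Binary: 1110000101100010
Gray code: G = B XOR (B >> 1)
B >> 1 = 0111000010110001
1110000101100010 XOR 0111000010110001:
  1 XOR 0 = 1
  1 XOR 1 = 0
  1 XOR 1 = 0
  0 XOR 1 = 1
  0 XOR 0 = 0
  0 XOR 0 = 0
  0 XOR 0 = 0
  1 XOR 0 = 1
  0 XOR 1 = 1
  1 XOR 0 = 1
  1 XOR 1 = 0
  0 XOR 1 = 1
  0 XOR 0 = 0
  0 XOR 0 = 0
  1 XOR 0 = 1
  0 XOR 1 = 1
= 1001000111010011


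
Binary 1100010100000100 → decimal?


Positional values:
Bit 2: 1 × 2^2 = 4
Bit 8: 1 × 2^8 = 256
Bit 10: 1 × 2^10 = 1024
Bit 14: 1 × 2^14 = 16384
Bit 15: 1 × 2^15 = 32768
Sum = 4 + 256 + 1024 + 16384 + 32768
= 50436


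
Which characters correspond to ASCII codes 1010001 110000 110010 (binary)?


Codes (binary): 1010001 110000 110010
Per-code ASCII lookup:
  1010001 = 81  (range 65-90: uppercase, 81 - 65 = 16) → 'Q'
  110000 = 48  (range 48-57: digits, 48 - 48 = 0) → '0'
  110010 = 50  (range 48-57: digits, 50 - 48 = 2) → '2'
= 'Q02'


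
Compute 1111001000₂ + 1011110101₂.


Align and add column by column (LSB to MSB, carry propagating):
  01111001000
+ 01011110101
  -----------
  col 0: 0 + 1 + 0 (carry in) = 1 → bit 1, carry out 0
  col 1: 0 + 0 + 0 (carry in) = 0 → bit 0, carry out 0
  col 2: 0 + 1 + 0 (carry in) = 1 → bit 1, carry out 0
  col 3: 1 + 0 + 0 (carry in) = 1 → bit 1, carry out 0
  col 4: 0 + 1 + 0 (carry in) = 1 → bit 1, carry out 0
  col 5: 0 + 1 + 0 (carry in) = 1 → bit 1, carry out 0
  col 6: 1 + 1 + 0 (carry in) = 2 → bit 0, carry out 1
  col 7: 1 + 1 + 1 (carry in) = 3 → bit 1, carry out 1
  col 8: 1 + 0 + 1 (carry in) = 2 → bit 0, carry out 1
  col 9: 1 + 1 + 1 (carry in) = 3 → bit 1, carry out 1
  col 10: 0 + 0 + 1 (carry in) = 1 → bit 1, carry out 0
Reading bits MSB→LSB: 11010111101
Strip leading zeros: 11010111101
= 11010111101


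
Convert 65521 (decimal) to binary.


Divide by 2 repeatedly:
65521 ÷ 2 = 32760 remainder 1
32760 ÷ 2 = 16380 remainder 0
16380 ÷ 2 = 8190 remainder 0
8190 ÷ 2 = 4095 remainder 0
4095 ÷ 2 = 2047 remainder 1
2047 ÷ 2 = 1023 remainder 1
1023 ÷ 2 = 511 remainder 1
511 ÷ 2 = 255 remainder 1
255 ÷ 2 = 127 remainder 1
127 ÷ 2 = 63 remainder 1
63 ÷ 2 = 31 remainder 1
31 ÷ 2 = 15 remainder 1
15 ÷ 2 = 7 remainder 1
7 ÷ 2 = 3 remainder 1
3 ÷ 2 = 1 remainder 1
1 ÷ 2 = 0 remainder 1
Reading remainders bottom-up:
= 1111111111110001


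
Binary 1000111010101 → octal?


Group into 3-bit groups: 001000111010101
  001 = 1
  000 = 0
  111 = 7
  010 = 2
  101 = 5
= 0o10725


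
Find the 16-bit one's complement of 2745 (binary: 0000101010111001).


Original: 0000101010111001
Invert all bits:
  bit 0: 0 → 1
  bit 1: 0 → 1
  bit 2: 0 → 1
  bit 3: 0 → 1
  bit 4: 1 → 0
  bit 5: 0 → 1
  bit 6: 1 → 0
  bit 7: 0 → 1
  bit 8: 1 → 0
  bit 9: 0 → 1
  bit 10: 1 → 0
  bit 11: 1 → 0
  bit 12: 1 → 0
  bit 13: 0 → 1
  bit 14: 0 → 1
  bit 15: 1 → 0
= 1111010101000110


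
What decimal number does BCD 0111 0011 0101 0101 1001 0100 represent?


Each 4-bit group → digit:
  0111 → 7
  0011 → 3
  0101 → 5
  0101 → 5
  1001 → 9
  0100 → 4
= 735594


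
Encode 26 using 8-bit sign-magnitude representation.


Sign bit: 0 (positive)
Magnitude: 26 = 0011010
= 00011010


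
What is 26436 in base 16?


Divide by 16 repeatedly:
26436 ÷ 16 = 1652 remainder 4 (4)
1652 ÷ 16 = 103 remainder 4 (4)
103 ÷ 16 = 6 remainder 7 (7)
6 ÷ 16 = 0 remainder 6 (6)
Reading remainders bottom-up:
= 0x6744


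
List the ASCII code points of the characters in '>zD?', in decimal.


String: '>zD?'  (4 characters)
Per-character ASCII lookup:
  '>': special character: '>' = 62
  'z': lowercase starts at 97: 'z' = 97 + 25 = 122
  'D': uppercase starts at 65: 'D' = 65 + 3 = 68
  '?': special character: '?' = 63
= 62 122 68 63


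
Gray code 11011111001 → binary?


Gray code: 11011111001
MSB stays the same: 1
Each subsequent bit = prev_binary XOR current_gray:
  B[1] = 1 XOR 1 = 0
  B[2] = 0 XOR 0 = 0
  B[3] = 0 XOR 1 = 1
  B[4] = 1 XOR 1 = 0
  B[5] = 0 XOR 1 = 1
  B[6] = 1 XOR 1 = 0
  B[7] = 0 XOR 1 = 1
  B[8] = 1 XOR 0 = 1
  B[9] = 1 XOR 0 = 1
  B[10] = 1 XOR 1 = 0
= 10010101110 (1198 decimal)


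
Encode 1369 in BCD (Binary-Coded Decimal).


Each digit → 4-bit binary:
  1 → 0001
  3 → 0011
  6 → 0110
  9 → 1001
= 0001 0011 0110 1001


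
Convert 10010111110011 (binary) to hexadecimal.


Group into 4-bit nibbles: 0010010111110011
  0010 = 2
  0101 = 5
  1111 = F
  0011 = 3
= 0x25F3


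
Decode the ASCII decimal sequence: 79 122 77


Codes (decimal): 79 122 77
Per-code ASCII lookup:
  79  (range 65-90: uppercase, 79 - 65 = 14) → 'O'
  122  (range 97-122: lowercase, 122 - 97 = 25) → 'z'
  77  (range 65-90: uppercase, 77 - 65 = 12) → 'M'
= 'OzM'


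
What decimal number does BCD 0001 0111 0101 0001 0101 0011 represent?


Each 4-bit group → digit:
  0001 → 1
  0111 → 7
  0101 → 5
  0001 → 1
  0101 → 5
  0011 → 3
= 175153


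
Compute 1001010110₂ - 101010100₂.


Align and subtract column by column (LSB to MSB, borrowing when needed):
  1001010110
- 0101010100
  ----------
  col 0: (0 - 0 borrow-in) - 0 → 0 - 0 = 0, borrow out 0
  col 1: (1 - 0 borrow-in) - 0 → 1 - 0 = 1, borrow out 0
  col 2: (1 - 0 borrow-in) - 1 → 1 - 1 = 0, borrow out 0
  col 3: (0 - 0 borrow-in) - 0 → 0 - 0 = 0, borrow out 0
  col 4: (1 - 0 borrow-in) - 1 → 1 - 1 = 0, borrow out 0
  col 5: (0 - 0 borrow-in) - 0 → 0 - 0 = 0, borrow out 0
  col 6: (1 - 0 borrow-in) - 1 → 1 - 1 = 0, borrow out 0
  col 7: (0 - 0 borrow-in) - 0 → 0 - 0 = 0, borrow out 0
  col 8: (0 - 0 borrow-in) - 1 → borrow from next column: (0+2) - 1 = 1, borrow out 1
  col 9: (1 - 1 borrow-in) - 0 → 0 - 0 = 0, borrow out 0
Reading bits MSB→LSB: 0100000010
Strip leading zeros: 100000010
= 100000010


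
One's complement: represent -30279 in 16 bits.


Original: 0111011001000111
Invert all bits:
  bit 0: 0 → 1
  bit 1: 1 → 0
  bit 2: 1 → 0
  bit 3: 1 → 0
  bit 4: 0 → 1
  bit 5: 1 → 0
  bit 6: 1 → 0
  bit 7: 0 → 1
  bit 8: 0 → 1
  bit 9: 1 → 0
  bit 10: 0 → 1
  bit 11: 0 → 1
  bit 12: 0 → 1
  bit 13: 1 → 0
  bit 14: 1 → 0
  bit 15: 1 → 0
= 1000100110111000


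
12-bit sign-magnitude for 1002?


Sign bit: 0 (positive)
Magnitude: 1002 = 01111101010
= 001111101010


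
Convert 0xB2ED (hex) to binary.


Each hex digit → 4 binary bits:
  B = 1011
  2 = 0010
  E = 1110
  D = 1101
Concatenate: 1011 0010 1110 1101
= 1011001011101101


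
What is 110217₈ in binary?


Each octal digit → 3 binary bits:
  1 = 001
  1 = 001
  0 = 000
  2 = 010
  1 = 001
  7 = 111
Concatenate: 001 001 000 010 001 111
= 001001000010001111


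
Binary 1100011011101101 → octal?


Group into 3-bit groups: 001100011011101101
  001 = 1
  100 = 4
  011 = 3
  011 = 3
  101 = 5
  101 = 5
= 0o143355


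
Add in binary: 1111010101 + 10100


Align and add column by column (LSB to MSB, carry propagating):
  01111010101
+ 00000010100
  -----------
  col 0: 1 + 0 + 0 (carry in) = 1 → bit 1, carry out 0
  col 1: 0 + 0 + 0 (carry in) = 0 → bit 0, carry out 0
  col 2: 1 + 1 + 0 (carry in) = 2 → bit 0, carry out 1
  col 3: 0 + 0 + 1 (carry in) = 1 → bit 1, carry out 0
  col 4: 1 + 1 + 0 (carry in) = 2 → bit 0, carry out 1
  col 5: 0 + 0 + 1 (carry in) = 1 → bit 1, carry out 0
  col 6: 1 + 0 + 0 (carry in) = 1 → bit 1, carry out 0
  col 7: 1 + 0 + 0 (carry in) = 1 → bit 1, carry out 0
  col 8: 1 + 0 + 0 (carry in) = 1 → bit 1, carry out 0
  col 9: 1 + 0 + 0 (carry in) = 1 → bit 1, carry out 0
  col 10: 0 + 0 + 0 (carry in) = 0 → bit 0, carry out 0
Reading bits MSB→LSB: 01111101001
Strip leading zeros: 1111101001
= 1111101001


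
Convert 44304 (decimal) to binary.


Divide by 2 repeatedly:
44304 ÷ 2 = 22152 remainder 0
22152 ÷ 2 = 11076 remainder 0
11076 ÷ 2 = 5538 remainder 0
5538 ÷ 2 = 2769 remainder 0
2769 ÷ 2 = 1384 remainder 1
1384 ÷ 2 = 692 remainder 0
692 ÷ 2 = 346 remainder 0
346 ÷ 2 = 173 remainder 0
173 ÷ 2 = 86 remainder 1
86 ÷ 2 = 43 remainder 0
43 ÷ 2 = 21 remainder 1
21 ÷ 2 = 10 remainder 1
10 ÷ 2 = 5 remainder 0
5 ÷ 2 = 2 remainder 1
2 ÷ 2 = 1 remainder 0
1 ÷ 2 = 0 remainder 1
Reading remainders bottom-up:
= 1010110100010000


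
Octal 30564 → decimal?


Positional values:
Position 0: 4 × 8^0 = 4
Position 1: 6 × 8^1 = 48
Position 2: 5 × 8^2 = 320
Position 3: 0 × 8^3 = 0
Position 4: 3 × 8^4 = 12288
Sum = 4 + 48 + 320 + 0 + 12288
= 12660


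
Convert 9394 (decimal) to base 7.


Divide by 7 repeatedly:
9394 ÷ 7 = 1342 remainder 0
1342 ÷ 7 = 191 remainder 5
191 ÷ 7 = 27 remainder 2
27 ÷ 7 = 3 remainder 6
3 ÷ 7 = 0 remainder 3
Reading remainders bottom-up:
= 36250


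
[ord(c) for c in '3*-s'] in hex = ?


String: '3*-s'  (4 characters)
Per-character ASCII lookup:
  '3': digits start at 48: '3' = 48 + 3 = 51 → 0x33
  '*': special character: '*' = 42 → 0x2A
  '-': special character: '-' = 45 → 0x2D
  's': lowercase starts at 97: 's' = 97 + 18 = 115 → 0x73
= 0x33 0x2A 0x2D 0x73


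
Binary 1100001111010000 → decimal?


Positional values:
Bit 4: 1 × 2^4 = 16
Bit 6: 1 × 2^6 = 64
Bit 7: 1 × 2^7 = 128
Bit 8: 1 × 2^8 = 256
Bit 9: 1 × 2^9 = 512
Bit 14: 1 × 2^14 = 16384
Bit 15: 1 × 2^15 = 32768
Sum = 16 + 64 + 128 + 256 + 512 + 16384 + 32768
= 50128


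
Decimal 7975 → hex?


Divide by 16 repeatedly:
7975 ÷ 16 = 498 remainder 7 (7)
498 ÷ 16 = 31 remainder 2 (2)
31 ÷ 16 = 1 remainder 15 (F)
1 ÷ 16 = 0 remainder 1 (1)
Reading remainders bottom-up:
= 0x1F27


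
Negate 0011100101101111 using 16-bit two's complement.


Original: 0011100101101111
Step 1 - Invert all bits: 1100011010010000
Step 2 - Add 1: 1100011010010000 + 1
= 1100011010010001 (represents -14703)


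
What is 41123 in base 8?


Divide by 8 repeatedly:
41123 ÷ 8 = 5140 remainder 3
5140 ÷ 8 = 642 remainder 4
642 ÷ 8 = 80 remainder 2
80 ÷ 8 = 10 remainder 0
10 ÷ 8 = 1 remainder 2
1 ÷ 8 = 0 remainder 1
Reading remainders bottom-up:
= 0o120243


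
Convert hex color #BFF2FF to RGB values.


Hex: #BFF2FF
R = BF₁₆ = 191
G = F2₁₆ = 242
B = FF₁₆ = 255
= RGB(191, 242, 255)


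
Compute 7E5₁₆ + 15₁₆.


Align and add column by column (LSB to MSB, each column mod 16 with carry):
  07E5
+ 0015
  ----
  col 0: 5(5) + 5(5) + 0 (carry in) = 10 → A(10), carry out 0
  col 1: E(14) + 1(1) + 0 (carry in) = 15 → F(15), carry out 0
  col 2: 7(7) + 0(0) + 0 (carry in) = 7 → 7(7), carry out 0
  col 3: 0(0) + 0(0) + 0 (carry in) = 0 → 0(0), carry out 0
Reading digits MSB→LSB: 07FA
Strip leading zeros: 7FA
= 0x7FA


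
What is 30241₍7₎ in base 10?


Positional values (base 7):
  1 × 7^0 = 1 × 1 = 1
  4 × 7^1 = 4 × 7 = 28
  2 × 7^2 = 2 × 49 = 98
  0 × 7^3 = 0 × 343 = 0
  3 × 7^4 = 3 × 2401 = 7203
Sum = 1 + 28 + 98 + 0 + 7203
= 7330


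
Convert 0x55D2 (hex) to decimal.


Positional values:
Position 0: 2 × 16^0 = 2 × 1 = 2
Position 1: D × 16^1 = 13 × 16 = 208
Position 2: 5 × 16^2 = 5 × 256 = 1280
Position 3: 5 × 16^3 = 5 × 4096 = 20480
Sum = 2 + 208 + 1280 + 20480
= 21970


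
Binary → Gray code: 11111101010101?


Binary: 11111101010101
Gray code: G = B XOR (B >> 1)
B >> 1 = 01111110101010
11111101010101 XOR 01111110101010:
  1 XOR 0 = 1
  1 XOR 1 = 0
  1 XOR 1 = 0
  1 XOR 1 = 0
  1 XOR 1 = 0
  1 XOR 1 = 0
  0 XOR 1 = 1
  1 XOR 0 = 1
  0 XOR 1 = 1
  1 XOR 0 = 1
  0 XOR 1 = 1
  1 XOR 0 = 1
  0 XOR 1 = 1
  1 XOR 0 = 1
= 10000011111111


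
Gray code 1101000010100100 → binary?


Gray code: 1101000010100100
MSB stays the same: 1
Each subsequent bit = prev_binary XOR current_gray:
  B[1] = 1 XOR 1 = 0
  B[2] = 0 XOR 0 = 0
  B[3] = 0 XOR 1 = 1
  B[4] = 1 XOR 0 = 1
  B[5] = 1 XOR 0 = 1
  B[6] = 1 XOR 0 = 1
  B[7] = 1 XOR 0 = 1
  B[8] = 1 XOR 1 = 0
  B[9] = 0 XOR 0 = 0
  B[10] = 0 XOR 1 = 1
  B[11] = 1 XOR 0 = 1
  B[12] = 1 XOR 0 = 1
  B[13] = 1 XOR 1 = 0
  B[14] = 0 XOR 0 = 0
  B[15] = 0 XOR 0 = 0
= 1001111100111000 (40760 decimal)


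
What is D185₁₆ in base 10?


Positional values:
Position 0: 5 × 16^0 = 5 × 1 = 5
Position 1: 8 × 16^1 = 8 × 16 = 128
Position 2: 1 × 16^2 = 1 × 256 = 256
Position 3: D × 16^3 = 13 × 4096 = 53248
Sum = 5 + 128 + 256 + 53248
= 53637


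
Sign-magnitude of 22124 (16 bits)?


Sign bit: 0 (positive)
Magnitude: 22124 = 101011001101100
= 0101011001101100


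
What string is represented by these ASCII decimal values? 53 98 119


Codes (decimal): 53 98 119
Per-code ASCII lookup:
  53  (range 48-57: digits, 53 - 48 = 5) → '5'
  98  (range 97-122: lowercase, 98 - 97 = 1) → 'b'
  119  (range 97-122: lowercase, 119 - 97 = 22) → 'w'
= '5bw'


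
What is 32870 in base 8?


Divide by 8 repeatedly:
32870 ÷ 8 = 4108 remainder 6
4108 ÷ 8 = 513 remainder 4
513 ÷ 8 = 64 remainder 1
64 ÷ 8 = 8 remainder 0
8 ÷ 8 = 1 remainder 0
1 ÷ 8 = 0 remainder 1
Reading remainders bottom-up:
= 0o100146


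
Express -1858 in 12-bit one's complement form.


Original: 011101000010
Invert all bits:
  bit 0: 0 → 1
  bit 1: 1 → 0
  bit 2: 1 → 0
  bit 3: 1 → 0
  bit 4: 0 → 1
  bit 5: 1 → 0
  bit 6: 0 → 1
  bit 7: 0 → 1
  bit 8: 0 → 1
  bit 9: 0 → 1
  bit 10: 1 → 0
  bit 11: 0 → 1
= 100010111101


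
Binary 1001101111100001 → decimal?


Positional values:
Bit 0: 1 × 2^0 = 1
Bit 5: 1 × 2^5 = 32
Bit 6: 1 × 2^6 = 64
Bit 7: 1 × 2^7 = 128
Bit 8: 1 × 2^8 = 256
Bit 9: 1 × 2^9 = 512
Bit 11: 1 × 2^11 = 2048
Bit 12: 1 × 2^12 = 4096
Bit 15: 1 × 2^15 = 32768
Sum = 1 + 32 + 64 + 128 + 256 + 512 + 2048 + 4096 + 32768
= 39905


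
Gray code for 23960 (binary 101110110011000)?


Binary: 101110110011000
Gray code: G = B XOR (B >> 1)
B >> 1 = 010111011001100
101110110011000 XOR 010111011001100:
  1 XOR 0 = 1
  0 XOR 1 = 1
  1 XOR 0 = 1
  1 XOR 1 = 0
  1 XOR 1 = 0
  0 XOR 1 = 1
  1 XOR 0 = 1
  1 XOR 1 = 0
  0 XOR 1 = 1
  0 XOR 0 = 0
  1 XOR 0 = 1
  1 XOR 1 = 0
  0 XOR 1 = 1
  0 XOR 0 = 0
  0 XOR 0 = 0
= 111001101010100


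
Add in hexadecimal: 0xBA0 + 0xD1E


Align and add column by column (LSB to MSB, each column mod 16 with carry):
  0BA0
+ 0D1E
  ----
  col 0: 0(0) + E(14) + 0 (carry in) = 14 → E(14), carry out 0
  col 1: A(10) + 1(1) + 0 (carry in) = 11 → B(11), carry out 0
  col 2: B(11) + D(13) + 0 (carry in) = 24 → 8(8), carry out 1
  col 3: 0(0) + 0(0) + 1 (carry in) = 1 → 1(1), carry out 0
Reading digits MSB→LSB: 18BE
Strip leading zeros: 18BE
= 0x18BE


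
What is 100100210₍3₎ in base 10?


Positional values (base 3):
  0 × 3^0 = 0 × 1 = 0
  1 × 3^1 = 1 × 3 = 3
  2 × 3^2 = 2 × 9 = 18
  0 × 3^3 = 0 × 27 = 0
  0 × 3^4 = 0 × 81 = 0
  1 × 3^5 = 1 × 243 = 243
  0 × 3^6 = 0 × 729 = 0
  0 × 3^7 = 0 × 2187 = 0
  1 × 3^8 = 1 × 6561 = 6561
Sum = 0 + 3 + 18 + 0 + 0 + 243 + 0 + 0 + 6561
= 6825


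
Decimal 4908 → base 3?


Divide by 3 repeatedly:
4908 ÷ 3 = 1636 remainder 0
1636 ÷ 3 = 545 remainder 1
545 ÷ 3 = 181 remainder 2
181 ÷ 3 = 60 remainder 1
60 ÷ 3 = 20 remainder 0
20 ÷ 3 = 6 remainder 2
6 ÷ 3 = 2 remainder 0
2 ÷ 3 = 0 remainder 2
Reading remainders bottom-up:
= 20201210


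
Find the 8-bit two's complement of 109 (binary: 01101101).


Original: 01101101
Step 1 - Invert all bits: 10010010
Step 2 - Add 1: 10010010 + 1
= 10010011 (represents -109)


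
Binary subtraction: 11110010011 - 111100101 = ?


Align and subtract column by column (LSB to MSB, borrowing when needed):
  11110010011
- 00111100101
  -----------
  col 0: (1 - 0 borrow-in) - 1 → 1 - 1 = 0, borrow out 0
  col 1: (1 - 0 borrow-in) - 0 → 1 - 0 = 1, borrow out 0
  col 2: (0 - 0 borrow-in) - 1 → borrow from next column: (0+2) - 1 = 1, borrow out 1
  col 3: (0 - 1 borrow-in) - 0 → borrow from next column: (-1+2) - 0 = 1, borrow out 1
  col 4: (1 - 1 borrow-in) - 0 → 0 - 0 = 0, borrow out 0
  col 5: (0 - 0 borrow-in) - 1 → borrow from next column: (0+2) - 1 = 1, borrow out 1
  col 6: (0 - 1 borrow-in) - 1 → borrow from next column: (-1+2) - 1 = 0, borrow out 1
  col 7: (1 - 1 borrow-in) - 1 → borrow from next column: (0+2) - 1 = 1, borrow out 1
  col 8: (1 - 1 borrow-in) - 1 → borrow from next column: (0+2) - 1 = 1, borrow out 1
  col 9: (1 - 1 borrow-in) - 0 → 0 - 0 = 0, borrow out 0
  col 10: (1 - 0 borrow-in) - 0 → 1 - 0 = 1, borrow out 0
Reading bits MSB→LSB: 10110101110
Strip leading zeros: 10110101110
= 10110101110


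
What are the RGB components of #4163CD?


Hex: #4163CD
R = 41₁₆ = 65
G = 63₁₆ = 99
B = CD₁₆ = 205
= RGB(65, 99, 205)


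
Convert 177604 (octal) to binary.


Each octal digit → 3 binary bits:
  1 = 001
  7 = 111
  7 = 111
  6 = 110
  0 = 000
  4 = 100
Concatenate: 001 111 111 110 000 100
= 001111111110000100


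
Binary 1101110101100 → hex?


Group into 4-bit nibbles: 0001101110101100
  0001 = 1
  1011 = B
  1010 = A
  1100 = C
= 0x1BAC


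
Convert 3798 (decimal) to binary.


Divide by 2 repeatedly:
3798 ÷ 2 = 1899 remainder 0
1899 ÷ 2 = 949 remainder 1
949 ÷ 2 = 474 remainder 1
474 ÷ 2 = 237 remainder 0
237 ÷ 2 = 118 remainder 1
118 ÷ 2 = 59 remainder 0
59 ÷ 2 = 29 remainder 1
29 ÷ 2 = 14 remainder 1
14 ÷ 2 = 7 remainder 0
7 ÷ 2 = 3 remainder 1
3 ÷ 2 = 1 remainder 1
1 ÷ 2 = 0 remainder 1
Reading remainders bottom-up:
= 111011010110


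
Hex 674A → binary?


Each hex digit → 4 binary bits:
  6 = 0110
  7 = 0111
  4 = 0100
  A = 1010
Concatenate: 0110 0111 0100 1010
= 0110011101001010


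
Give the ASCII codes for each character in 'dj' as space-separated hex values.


String: 'dj'  (2 characters)
Per-character ASCII lookup:
  'd': lowercase starts at 97: 'd' = 97 + 3 = 100 → 0x64
  'j': lowercase starts at 97: 'j' = 97 + 9 = 106 → 0x6A
= 0x64 0x6A


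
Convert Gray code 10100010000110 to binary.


Gray code: 10100010000110
MSB stays the same: 1
Each subsequent bit = prev_binary XOR current_gray:
  B[1] = 1 XOR 0 = 1
  B[2] = 1 XOR 1 = 0
  B[3] = 0 XOR 0 = 0
  B[4] = 0 XOR 0 = 0
  B[5] = 0 XOR 0 = 0
  B[6] = 0 XOR 1 = 1
  B[7] = 1 XOR 0 = 1
  B[8] = 1 XOR 0 = 1
  B[9] = 1 XOR 0 = 1
  B[10] = 1 XOR 0 = 1
  B[11] = 1 XOR 1 = 0
  B[12] = 0 XOR 1 = 1
  B[13] = 1 XOR 0 = 1
= 11000011111011 (12539 decimal)


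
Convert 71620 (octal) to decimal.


Positional values:
Position 0: 0 × 8^0 = 0
Position 1: 2 × 8^1 = 16
Position 2: 6 × 8^2 = 384
Position 3: 1 × 8^3 = 512
Position 4: 7 × 8^4 = 28672
Sum = 0 + 16 + 384 + 512 + 28672
= 29584


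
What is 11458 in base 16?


Divide by 16 repeatedly:
11458 ÷ 16 = 716 remainder 2 (2)
716 ÷ 16 = 44 remainder 12 (C)
44 ÷ 16 = 2 remainder 12 (C)
2 ÷ 16 = 0 remainder 2 (2)
Reading remainders bottom-up:
= 0x2CC2


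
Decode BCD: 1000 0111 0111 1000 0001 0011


Each 4-bit group → digit:
  1000 → 8
  0111 → 7
  0111 → 7
  1000 → 8
  0001 → 1
  0011 → 3
= 877813


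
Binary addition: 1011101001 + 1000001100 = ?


Align and add column by column (LSB to MSB, carry propagating):
  01011101001
+ 01000001100
  -----------
  col 0: 1 + 0 + 0 (carry in) = 1 → bit 1, carry out 0
  col 1: 0 + 0 + 0 (carry in) = 0 → bit 0, carry out 0
  col 2: 0 + 1 + 0 (carry in) = 1 → bit 1, carry out 0
  col 3: 1 + 1 + 0 (carry in) = 2 → bit 0, carry out 1
  col 4: 0 + 0 + 1 (carry in) = 1 → bit 1, carry out 0
  col 5: 1 + 0 + 0 (carry in) = 1 → bit 1, carry out 0
  col 6: 1 + 0 + 0 (carry in) = 1 → bit 1, carry out 0
  col 7: 1 + 0 + 0 (carry in) = 1 → bit 1, carry out 0
  col 8: 0 + 0 + 0 (carry in) = 0 → bit 0, carry out 0
  col 9: 1 + 1 + 0 (carry in) = 2 → bit 0, carry out 1
  col 10: 0 + 0 + 1 (carry in) = 1 → bit 1, carry out 0
Reading bits MSB→LSB: 10011110101
Strip leading zeros: 10011110101
= 10011110101


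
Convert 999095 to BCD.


Each digit → 4-bit binary:
  9 → 1001
  9 → 1001
  9 → 1001
  0 → 0000
  9 → 1001
  5 → 0101
= 1001 1001 1001 0000 1001 0101


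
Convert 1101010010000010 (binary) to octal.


Group into 3-bit groups: 001101010010000010
  001 = 1
  101 = 5
  010 = 2
  010 = 2
  000 = 0
  010 = 2
= 0o152202


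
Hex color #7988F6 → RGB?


Hex: #7988F6
R = 79₁₆ = 121
G = 88₁₆ = 136
B = F6₁₆ = 246
= RGB(121, 136, 246)


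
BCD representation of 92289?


Each digit → 4-bit binary:
  9 → 1001
  2 → 0010
  2 → 0010
  8 → 1000
  9 → 1001
= 1001 0010 0010 1000 1001


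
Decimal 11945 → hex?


Divide by 16 repeatedly:
11945 ÷ 16 = 746 remainder 9 (9)
746 ÷ 16 = 46 remainder 10 (A)
46 ÷ 16 = 2 remainder 14 (E)
2 ÷ 16 = 0 remainder 2 (2)
Reading remainders bottom-up:
= 0x2EA9


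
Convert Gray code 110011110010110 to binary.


Gray code: 110011110010110
MSB stays the same: 1
Each subsequent bit = prev_binary XOR current_gray:
  B[1] = 1 XOR 1 = 0
  B[2] = 0 XOR 0 = 0
  B[3] = 0 XOR 0 = 0
  B[4] = 0 XOR 1 = 1
  B[5] = 1 XOR 1 = 0
  B[6] = 0 XOR 1 = 1
  B[7] = 1 XOR 1 = 0
  B[8] = 0 XOR 0 = 0
  B[9] = 0 XOR 0 = 0
  B[10] = 0 XOR 1 = 1
  B[11] = 1 XOR 0 = 1
  B[12] = 1 XOR 1 = 0
  B[13] = 0 XOR 1 = 1
  B[14] = 1 XOR 0 = 1
= 100010100011011 (17691 decimal)


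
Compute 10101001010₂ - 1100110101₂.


Align and subtract column by column (LSB to MSB, borrowing when needed):
  10101001010
- 01100110101
  -----------
  col 0: (0 - 0 borrow-in) - 1 → borrow from next column: (0+2) - 1 = 1, borrow out 1
  col 1: (1 - 1 borrow-in) - 0 → 0 - 0 = 0, borrow out 0
  col 2: (0 - 0 borrow-in) - 1 → borrow from next column: (0+2) - 1 = 1, borrow out 1
  col 3: (1 - 1 borrow-in) - 0 → 0 - 0 = 0, borrow out 0
  col 4: (0 - 0 borrow-in) - 1 → borrow from next column: (0+2) - 1 = 1, borrow out 1
  col 5: (0 - 1 borrow-in) - 1 → borrow from next column: (-1+2) - 1 = 0, borrow out 1
  col 6: (1 - 1 borrow-in) - 0 → 0 - 0 = 0, borrow out 0
  col 7: (0 - 0 borrow-in) - 0 → 0 - 0 = 0, borrow out 0
  col 8: (1 - 0 borrow-in) - 1 → 1 - 1 = 0, borrow out 0
  col 9: (0 - 0 borrow-in) - 1 → borrow from next column: (0+2) - 1 = 1, borrow out 1
  col 10: (1 - 1 borrow-in) - 0 → 0 - 0 = 0, borrow out 0
Reading bits MSB→LSB: 01000010101
Strip leading zeros: 1000010101
= 1000010101


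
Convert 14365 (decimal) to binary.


Divide by 2 repeatedly:
14365 ÷ 2 = 7182 remainder 1
7182 ÷ 2 = 3591 remainder 0
3591 ÷ 2 = 1795 remainder 1
1795 ÷ 2 = 897 remainder 1
897 ÷ 2 = 448 remainder 1
448 ÷ 2 = 224 remainder 0
224 ÷ 2 = 112 remainder 0
112 ÷ 2 = 56 remainder 0
56 ÷ 2 = 28 remainder 0
28 ÷ 2 = 14 remainder 0
14 ÷ 2 = 7 remainder 0
7 ÷ 2 = 3 remainder 1
3 ÷ 2 = 1 remainder 1
1 ÷ 2 = 0 remainder 1
Reading remainders bottom-up:
= 11100000011101


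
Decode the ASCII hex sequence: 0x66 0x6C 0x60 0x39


Codes (hex): 0x66 0x6C 0x60 0x39
Per-code ASCII lookup:
  0x66 = 102  (range 97-122: lowercase, 102 - 97 = 5) → 'f'
  0x6C = 108  (range 97-122: lowercase, 108 - 97 = 11) → 'l'
  0x60 = 96  (special character) → '`'
  0x39 = 57  (range 48-57: digits, 57 - 48 = 9) → '9'
= 'fl`9'


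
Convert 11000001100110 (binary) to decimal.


Positional values:
Bit 1: 1 × 2^1 = 2
Bit 2: 1 × 2^2 = 4
Bit 5: 1 × 2^5 = 32
Bit 6: 1 × 2^6 = 64
Bit 12: 1 × 2^12 = 4096
Bit 13: 1 × 2^13 = 8192
Sum = 2 + 4 + 32 + 64 + 4096 + 8192
= 12390


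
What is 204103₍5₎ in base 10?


Positional values (base 5):
  3 × 5^0 = 3 × 1 = 3
  0 × 5^1 = 0 × 5 = 0
  1 × 5^2 = 1 × 25 = 25
  4 × 5^3 = 4 × 125 = 500
  0 × 5^4 = 0 × 625 = 0
  2 × 5^5 = 2 × 3125 = 6250
Sum = 3 + 0 + 25 + 500 + 0 + 6250
= 6778


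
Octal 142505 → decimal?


Positional values:
Position 0: 5 × 8^0 = 5
Position 1: 0 × 8^1 = 0
Position 2: 5 × 8^2 = 320
Position 3: 2 × 8^3 = 1024
Position 4: 4 × 8^4 = 16384
Position 5: 1 × 8^5 = 32768
Sum = 5 + 0 + 320 + 1024 + 16384 + 32768
= 50501


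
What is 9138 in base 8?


Divide by 8 repeatedly:
9138 ÷ 8 = 1142 remainder 2
1142 ÷ 8 = 142 remainder 6
142 ÷ 8 = 17 remainder 6
17 ÷ 8 = 2 remainder 1
2 ÷ 8 = 0 remainder 2
Reading remainders bottom-up:
= 0o21662


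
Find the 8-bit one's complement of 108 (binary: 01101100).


Original: 01101100
Invert all bits:
  bit 0: 0 → 1
  bit 1: 1 → 0
  bit 2: 1 → 0
  bit 3: 0 → 1
  bit 4: 1 → 0
  bit 5: 1 → 0
  bit 6: 0 → 1
  bit 7: 0 → 1
= 10010011


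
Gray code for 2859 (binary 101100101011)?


Binary: 101100101011
Gray code: G = B XOR (B >> 1)
B >> 1 = 010110010101
101100101011 XOR 010110010101:
  1 XOR 0 = 1
  0 XOR 1 = 1
  1 XOR 0 = 1
  1 XOR 1 = 0
  0 XOR 1 = 1
  0 XOR 0 = 0
  1 XOR 0 = 1
  0 XOR 1 = 1
  1 XOR 0 = 1
  0 XOR 1 = 1
  1 XOR 0 = 1
  1 XOR 1 = 0
= 111010111110


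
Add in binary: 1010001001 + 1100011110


Align and add column by column (LSB to MSB, carry propagating):
  01010001001
+ 01100011110
  -----------
  col 0: 1 + 0 + 0 (carry in) = 1 → bit 1, carry out 0
  col 1: 0 + 1 + 0 (carry in) = 1 → bit 1, carry out 0
  col 2: 0 + 1 + 0 (carry in) = 1 → bit 1, carry out 0
  col 3: 1 + 1 + 0 (carry in) = 2 → bit 0, carry out 1
  col 4: 0 + 1 + 1 (carry in) = 2 → bit 0, carry out 1
  col 5: 0 + 0 + 1 (carry in) = 1 → bit 1, carry out 0
  col 6: 0 + 0 + 0 (carry in) = 0 → bit 0, carry out 0
  col 7: 1 + 0 + 0 (carry in) = 1 → bit 1, carry out 0
  col 8: 0 + 1 + 0 (carry in) = 1 → bit 1, carry out 0
  col 9: 1 + 1 + 0 (carry in) = 2 → bit 0, carry out 1
  col 10: 0 + 0 + 1 (carry in) = 1 → bit 1, carry out 0
Reading bits MSB→LSB: 10110100111
Strip leading zeros: 10110100111
= 10110100111


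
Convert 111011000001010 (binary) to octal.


Group into 3-bit groups: 111011000001010
  111 = 7
  011 = 3
  000 = 0
  001 = 1
  010 = 2
= 0o73012


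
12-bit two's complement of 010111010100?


Original: 010111010100
Step 1 - Invert all bits: 101000101011
Step 2 - Add 1: 101000101011 + 1
= 101000101100 (represents -1492)


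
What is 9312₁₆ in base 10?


Positional values:
Position 0: 2 × 16^0 = 2 × 1 = 2
Position 1: 1 × 16^1 = 1 × 16 = 16
Position 2: 3 × 16^2 = 3 × 256 = 768
Position 3: 9 × 16^3 = 9 × 4096 = 36864
Sum = 2 + 16 + 768 + 36864
= 37650


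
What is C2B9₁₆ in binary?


Each hex digit → 4 binary bits:
  C = 1100
  2 = 0010
  B = 1011
  9 = 1001
Concatenate: 1100 0010 1011 1001
= 1100001010111001


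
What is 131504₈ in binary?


Each octal digit → 3 binary bits:
  1 = 001
  3 = 011
  1 = 001
  5 = 101
  0 = 000
  4 = 100
Concatenate: 001 011 001 101 000 100
= 001011001101000100


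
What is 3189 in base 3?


Divide by 3 repeatedly:
3189 ÷ 3 = 1063 remainder 0
1063 ÷ 3 = 354 remainder 1
354 ÷ 3 = 118 remainder 0
118 ÷ 3 = 39 remainder 1
39 ÷ 3 = 13 remainder 0
13 ÷ 3 = 4 remainder 1
4 ÷ 3 = 1 remainder 1
1 ÷ 3 = 0 remainder 1
Reading remainders bottom-up:
= 11101010


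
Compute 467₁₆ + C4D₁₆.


Align and add column by column (LSB to MSB, each column mod 16 with carry):
  0467
+ 0C4D
  ----
  col 0: 7(7) + D(13) + 0 (carry in) = 20 → 4(4), carry out 1
  col 1: 6(6) + 4(4) + 1 (carry in) = 11 → B(11), carry out 0
  col 2: 4(4) + C(12) + 0 (carry in) = 16 → 0(0), carry out 1
  col 3: 0(0) + 0(0) + 1 (carry in) = 1 → 1(1), carry out 0
Reading digits MSB→LSB: 10B4
Strip leading zeros: 10B4
= 0x10B4


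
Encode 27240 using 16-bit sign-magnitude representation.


Sign bit: 0 (positive)
Magnitude: 27240 = 110101001101000
= 0110101001101000


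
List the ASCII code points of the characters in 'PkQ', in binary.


String: 'PkQ'  (3 characters)
Per-character ASCII lookup:
  'P': uppercase starts at 65: 'P' = 65 + 15 = 80 → 1010000
  'k': lowercase starts at 97: 'k' = 97 + 10 = 107 → 1101011
  'Q': uppercase starts at 65: 'Q' = 65 + 16 = 81 → 1010001
= 1010000 1101011 1010001


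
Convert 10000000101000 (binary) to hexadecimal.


Group into 4-bit nibbles: 0010000000101000
  0010 = 2
  0000 = 0
  0010 = 2
  1000 = 8
= 0x2028


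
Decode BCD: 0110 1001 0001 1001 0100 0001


Each 4-bit group → digit:
  0110 → 6
  1001 → 9
  0001 → 1
  1001 → 9
  0100 → 4
  0001 → 1
= 691941


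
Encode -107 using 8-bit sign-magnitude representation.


Sign bit: 1 (negative)
Magnitude: 107 = 1101011
= 11101011


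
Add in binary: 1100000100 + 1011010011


Align and add column by column (LSB to MSB, carry propagating):
  01100000100
+ 01011010011
  -----------
  col 0: 0 + 1 + 0 (carry in) = 1 → bit 1, carry out 0
  col 1: 0 + 1 + 0 (carry in) = 1 → bit 1, carry out 0
  col 2: 1 + 0 + 0 (carry in) = 1 → bit 1, carry out 0
  col 3: 0 + 0 + 0 (carry in) = 0 → bit 0, carry out 0
  col 4: 0 + 1 + 0 (carry in) = 1 → bit 1, carry out 0
  col 5: 0 + 0 + 0 (carry in) = 0 → bit 0, carry out 0
  col 6: 0 + 1 + 0 (carry in) = 1 → bit 1, carry out 0
  col 7: 0 + 1 + 0 (carry in) = 1 → bit 1, carry out 0
  col 8: 1 + 0 + 0 (carry in) = 1 → bit 1, carry out 0
  col 9: 1 + 1 + 0 (carry in) = 2 → bit 0, carry out 1
  col 10: 0 + 0 + 1 (carry in) = 1 → bit 1, carry out 0
Reading bits MSB→LSB: 10111010111
Strip leading zeros: 10111010111
= 10111010111


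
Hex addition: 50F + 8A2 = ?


Align and add column by column (LSB to MSB, each column mod 16 with carry):
  050F
+ 08A2
  ----
  col 0: F(15) + 2(2) + 0 (carry in) = 17 → 1(1), carry out 1
  col 1: 0(0) + A(10) + 1 (carry in) = 11 → B(11), carry out 0
  col 2: 5(5) + 8(8) + 0 (carry in) = 13 → D(13), carry out 0
  col 3: 0(0) + 0(0) + 0 (carry in) = 0 → 0(0), carry out 0
Reading digits MSB→LSB: 0DB1
Strip leading zeros: DB1
= 0xDB1


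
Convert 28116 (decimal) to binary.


Divide by 2 repeatedly:
28116 ÷ 2 = 14058 remainder 0
14058 ÷ 2 = 7029 remainder 0
7029 ÷ 2 = 3514 remainder 1
3514 ÷ 2 = 1757 remainder 0
1757 ÷ 2 = 878 remainder 1
878 ÷ 2 = 439 remainder 0
439 ÷ 2 = 219 remainder 1
219 ÷ 2 = 109 remainder 1
109 ÷ 2 = 54 remainder 1
54 ÷ 2 = 27 remainder 0
27 ÷ 2 = 13 remainder 1
13 ÷ 2 = 6 remainder 1
6 ÷ 2 = 3 remainder 0
3 ÷ 2 = 1 remainder 1
1 ÷ 2 = 0 remainder 1
Reading remainders bottom-up:
= 110110111010100


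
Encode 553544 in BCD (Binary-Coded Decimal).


Each digit → 4-bit binary:
  5 → 0101
  5 → 0101
  3 → 0011
  5 → 0101
  4 → 0100
  4 → 0100
= 0101 0101 0011 0101 0100 0100


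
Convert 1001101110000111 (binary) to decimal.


Positional values:
Bit 0: 1 × 2^0 = 1
Bit 1: 1 × 2^1 = 2
Bit 2: 1 × 2^2 = 4
Bit 7: 1 × 2^7 = 128
Bit 8: 1 × 2^8 = 256
Bit 9: 1 × 2^9 = 512
Bit 11: 1 × 2^11 = 2048
Bit 12: 1 × 2^12 = 4096
Bit 15: 1 × 2^15 = 32768
Sum = 1 + 2 + 4 + 128 + 256 + 512 + 2048 + 4096 + 32768
= 39815


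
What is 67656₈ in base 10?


Positional values:
Position 0: 6 × 8^0 = 6
Position 1: 5 × 8^1 = 40
Position 2: 6 × 8^2 = 384
Position 3: 7 × 8^3 = 3584
Position 4: 6 × 8^4 = 24576
Sum = 6 + 40 + 384 + 3584 + 24576
= 28590


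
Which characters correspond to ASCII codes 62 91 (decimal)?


Codes (decimal): 62 91
Per-code ASCII lookup:
  62  (special character) → '>'
  91  (special character) → '['
= '>['


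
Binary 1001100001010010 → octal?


Group into 3-bit groups: 001001100001010010
  001 = 1
  001 = 1
  100 = 4
  001 = 1
  010 = 2
  010 = 2
= 0o114122


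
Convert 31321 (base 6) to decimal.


Positional values (base 6):
  1 × 6^0 = 1 × 1 = 1
  2 × 6^1 = 2 × 6 = 12
  3 × 6^2 = 3 × 36 = 108
  1 × 6^3 = 1 × 216 = 216
  3 × 6^4 = 3 × 1296 = 3888
Sum = 1 + 12 + 108 + 216 + 3888
= 4225


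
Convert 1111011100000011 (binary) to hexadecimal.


Group into 4-bit nibbles: 1111011100000011
  1111 = F
  0111 = 7
  0000 = 0
  0011 = 3
= 0xF703


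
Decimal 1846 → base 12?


Divide by 12 repeatedly:
1846 ÷ 12 = 153 remainder 10
153 ÷ 12 = 12 remainder 9
12 ÷ 12 = 1 remainder 0
1 ÷ 12 = 0 remainder 1
Reading remainders bottom-up:
= 109A


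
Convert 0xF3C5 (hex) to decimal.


Positional values:
Position 0: 5 × 16^0 = 5 × 1 = 5
Position 1: C × 16^1 = 12 × 16 = 192
Position 2: 3 × 16^2 = 3 × 256 = 768
Position 3: F × 16^3 = 15 × 4096 = 61440
Sum = 5 + 192 + 768 + 61440
= 62405


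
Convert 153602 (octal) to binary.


Each octal digit → 3 binary bits:
  1 = 001
  5 = 101
  3 = 011
  6 = 110
  0 = 000
  2 = 010
Concatenate: 001 101 011 110 000 010
= 001101011110000010


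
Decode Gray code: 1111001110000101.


Gray code: 1111001110000101
MSB stays the same: 1
Each subsequent bit = prev_binary XOR current_gray:
  B[1] = 1 XOR 1 = 0
  B[2] = 0 XOR 1 = 1
  B[3] = 1 XOR 1 = 0
  B[4] = 0 XOR 0 = 0
  B[5] = 0 XOR 0 = 0
  B[6] = 0 XOR 1 = 1
  B[7] = 1 XOR 1 = 0
  B[8] = 0 XOR 1 = 1
  B[9] = 1 XOR 0 = 1
  B[10] = 1 XOR 0 = 1
  B[11] = 1 XOR 0 = 1
  B[12] = 1 XOR 0 = 1
  B[13] = 1 XOR 1 = 0
  B[14] = 0 XOR 0 = 0
  B[15] = 0 XOR 1 = 1
= 1010001011111001 (41721 decimal)


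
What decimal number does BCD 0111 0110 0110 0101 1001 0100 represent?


Each 4-bit group → digit:
  0111 → 7
  0110 → 6
  0110 → 6
  0101 → 5
  1001 → 9
  0100 → 4
= 766594


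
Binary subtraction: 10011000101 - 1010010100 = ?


Align and subtract column by column (LSB to MSB, borrowing when needed):
  10011000101
- 01010010100
  -----------
  col 0: (1 - 0 borrow-in) - 0 → 1 - 0 = 1, borrow out 0
  col 1: (0 - 0 borrow-in) - 0 → 0 - 0 = 0, borrow out 0
  col 2: (1 - 0 borrow-in) - 1 → 1 - 1 = 0, borrow out 0
  col 3: (0 - 0 borrow-in) - 0 → 0 - 0 = 0, borrow out 0
  col 4: (0 - 0 borrow-in) - 1 → borrow from next column: (0+2) - 1 = 1, borrow out 1
  col 5: (0 - 1 borrow-in) - 0 → borrow from next column: (-1+2) - 0 = 1, borrow out 1
  col 6: (1 - 1 borrow-in) - 0 → 0 - 0 = 0, borrow out 0
  col 7: (1 - 0 borrow-in) - 1 → 1 - 1 = 0, borrow out 0
  col 8: (0 - 0 borrow-in) - 0 → 0 - 0 = 0, borrow out 0
  col 9: (0 - 0 borrow-in) - 1 → borrow from next column: (0+2) - 1 = 1, borrow out 1
  col 10: (1 - 1 borrow-in) - 0 → 0 - 0 = 0, borrow out 0
Reading bits MSB→LSB: 01000110001
Strip leading zeros: 1000110001
= 1000110001


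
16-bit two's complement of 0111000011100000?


Original: 0111000011100000
Step 1 - Invert all bits: 1000111100011111
Step 2 - Add 1: 1000111100011111 + 1
= 1000111100100000 (represents -28896)


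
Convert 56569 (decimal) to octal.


Divide by 8 repeatedly:
56569 ÷ 8 = 7071 remainder 1
7071 ÷ 8 = 883 remainder 7
883 ÷ 8 = 110 remainder 3
110 ÷ 8 = 13 remainder 6
13 ÷ 8 = 1 remainder 5
1 ÷ 8 = 0 remainder 1
Reading remainders bottom-up:
= 0o156371


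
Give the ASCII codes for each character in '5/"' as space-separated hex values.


String: '5/"'  (3 characters)
Per-character ASCII lookup:
  '5': digits start at 48: '5' = 48 + 5 = 53 → 0x35
  '/': special character: '/' = 47 → 0x2F
  '"': special character: '"' = 34 → 0x22
= 0x35 0x2F 0x22


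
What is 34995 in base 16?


Divide by 16 repeatedly:
34995 ÷ 16 = 2187 remainder 3 (3)
2187 ÷ 16 = 136 remainder 11 (B)
136 ÷ 16 = 8 remainder 8 (8)
8 ÷ 16 = 0 remainder 8 (8)
Reading remainders bottom-up:
= 0x88B3


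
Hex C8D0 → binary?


Each hex digit → 4 binary bits:
  C = 1100
  8 = 1000
  D = 1101
  0 = 0000
Concatenate: 1100 1000 1101 0000
= 1100100011010000


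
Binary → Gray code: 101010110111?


Binary: 101010110111
Gray code: G = B XOR (B >> 1)
B >> 1 = 010101011011
101010110111 XOR 010101011011:
  1 XOR 0 = 1
  0 XOR 1 = 1
  1 XOR 0 = 1
  0 XOR 1 = 1
  1 XOR 0 = 1
  0 XOR 1 = 1
  1 XOR 0 = 1
  1 XOR 1 = 0
  0 XOR 1 = 1
  1 XOR 0 = 1
  1 XOR 1 = 0
  1 XOR 1 = 0
= 111111101100


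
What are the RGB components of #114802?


Hex: #114802
R = 11₁₆ = 17
G = 48₁₆ = 72
B = 02₁₆ = 2
= RGB(17, 72, 2)


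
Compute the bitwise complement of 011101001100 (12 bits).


Original: 011101001100
Invert all bits:
  bit 0: 0 → 1
  bit 1: 1 → 0
  bit 2: 1 → 0
  bit 3: 1 → 0
  bit 4: 0 → 1
  bit 5: 1 → 0
  bit 6: 0 → 1
  bit 7: 0 → 1
  bit 8: 1 → 0
  bit 9: 1 → 0
  bit 10: 0 → 1
  bit 11: 0 → 1
= 100010110011
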